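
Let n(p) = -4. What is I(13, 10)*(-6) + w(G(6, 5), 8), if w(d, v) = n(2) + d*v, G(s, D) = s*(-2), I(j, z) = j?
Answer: -178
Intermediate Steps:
G(s, D) = -2*s
w(d, v) = -4 + d*v
I(13, 10)*(-6) + w(G(6, 5), 8) = 13*(-6) + (-4 - 2*6*8) = -78 + (-4 - 12*8) = -78 + (-4 - 96) = -78 - 100 = -178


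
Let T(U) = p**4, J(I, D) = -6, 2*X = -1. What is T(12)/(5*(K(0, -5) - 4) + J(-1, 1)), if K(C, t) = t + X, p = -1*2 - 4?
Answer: -2592/107 ≈ -24.224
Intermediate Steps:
X = -1/2 (X = (1/2)*(-1) = -1/2 ≈ -0.50000)
p = -6 (p = -2 - 4 = -6)
K(C, t) = -1/2 + t (K(C, t) = t - 1/2 = -1/2 + t)
T(U) = 1296 (T(U) = (-6)**4 = 1296)
T(12)/(5*(K(0, -5) - 4) + J(-1, 1)) = 1296/(5*((-1/2 - 5) - 4) - 6) = 1296/(5*(-11/2 - 4) - 6) = 1296/(5*(-19/2) - 6) = 1296/(-95/2 - 6) = 1296/(-107/2) = 1296*(-2/107) = -2592/107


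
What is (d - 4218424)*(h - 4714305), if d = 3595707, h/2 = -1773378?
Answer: 5144303122737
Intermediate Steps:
h = -3546756 (h = 2*(-1773378) = -3546756)
(d - 4218424)*(h - 4714305) = (3595707 - 4218424)*(-3546756 - 4714305) = -622717*(-8261061) = 5144303122737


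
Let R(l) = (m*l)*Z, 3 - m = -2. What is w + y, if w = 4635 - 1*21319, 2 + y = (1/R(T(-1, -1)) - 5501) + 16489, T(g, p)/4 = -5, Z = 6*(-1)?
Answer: -3418799/600 ≈ -5698.0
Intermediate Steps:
m = 5 (m = 3 - 1*(-2) = 3 + 2 = 5)
Z = -6
T(g, p) = -20 (T(g, p) = 4*(-5) = -20)
R(l) = -30*l (R(l) = (5*l)*(-6) = -30*l)
y = 6591601/600 (y = -2 + ((1/(-30*(-20)) - 5501) + 16489) = -2 + ((1/600 - 5501) + 16489) = -2 + (-3300599/600 + 16489) = -2 + 6592801/600 = 6591601/600 ≈ 10986.)
w = -16684 (w = 4635 - 21319 = -16684)
w + y = -16684 + 6591601/600 = -3418799/600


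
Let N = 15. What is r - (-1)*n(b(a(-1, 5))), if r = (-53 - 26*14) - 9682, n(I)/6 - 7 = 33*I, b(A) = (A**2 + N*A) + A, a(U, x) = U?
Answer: -13027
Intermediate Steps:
b(A) = A**2 + 16*A (b(A) = (A**2 + 15*A) + A = A**2 + 16*A)
n(I) = 42 + 198*I (n(I) = 42 + 6*(33*I) = 42 + 198*I)
r = -10099 (r = (-53 - 364) - 9682 = -417 - 9682 = -10099)
r - (-1)*n(b(a(-1, 5))) = -10099 - (-1)*(42 + 198*(-(16 - 1))) = -10099 - (-1)*(42 + 198*(-1*15)) = -10099 - (-1)*(42 + 198*(-15)) = -10099 - (-1)*(42 - 2970) = -10099 - (-1)*(-2928) = -10099 - 1*2928 = -10099 - 2928 = -13027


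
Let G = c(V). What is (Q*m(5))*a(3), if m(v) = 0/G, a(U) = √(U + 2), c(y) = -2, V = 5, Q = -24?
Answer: 0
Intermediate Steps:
G = -2
a(U) = √(2 + U)
m(v) = 0 (m(v) = 0/(-2) = 0*(-½) = 0)
(Q*m(5))*a(3) = (-24*0)*√(2 + 3) = 0*√5 = 0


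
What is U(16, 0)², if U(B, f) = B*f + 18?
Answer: 324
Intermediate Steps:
U(B, f) = 18 + B*f
U(16, 0)² = (18 + 16*0)² = (18 + 0)² = 18² = 324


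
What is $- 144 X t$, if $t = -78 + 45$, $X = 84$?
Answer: $399168$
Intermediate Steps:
$t = -33$
$- 144 X t = \left(-144\right) 84 \left(-33\right) = \left(-12096\right) \left(-33\right) = 399168$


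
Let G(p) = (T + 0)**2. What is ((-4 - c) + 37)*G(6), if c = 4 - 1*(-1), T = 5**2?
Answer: 17500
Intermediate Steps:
T = 25
c = 5 (c = 4 + 1 = 5)
G(p) = 625 (G(p) = (25 + 0)**2 = 25**2 = 625)
((-4 - c) + 37)*G(6) = ((-4 - 1*5) + 37)*625 = ((-4 - 5) + 37)*625 = (-9 + 37)*625 = 28*625 = 17500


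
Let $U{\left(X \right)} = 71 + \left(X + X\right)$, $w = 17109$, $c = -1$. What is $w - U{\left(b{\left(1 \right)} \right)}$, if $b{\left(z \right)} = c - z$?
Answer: $17042$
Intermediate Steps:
$b{\left(z \right)} = -1 - z$
$U{\left(X \right)} = 71 + 2 X$
$w - U{\left(b{\left(1 \right)} \right)} = 17109 - \left(71 + 2 \left(-1 - 1\right)\right) = 17109 - \left(71 + 2 \left(-2\right)\right) = 17109 - \left(71 - 4\right) = 17109 - 67 = 17042$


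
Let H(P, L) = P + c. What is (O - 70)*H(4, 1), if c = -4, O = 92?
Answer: 0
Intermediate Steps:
H(P, L) = -4 + P (H(P, L) = P - 4 = -4 + P)
(O - 70)*H(4, 1) = (92 - 70)*(-4 + 4) = 22*0 = 0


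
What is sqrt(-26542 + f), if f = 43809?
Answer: sqrt(17267) ≈ 131.40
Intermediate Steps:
sqrt(-26542 + f) = sqrt(-26542 + 43809) = sqrt(17267)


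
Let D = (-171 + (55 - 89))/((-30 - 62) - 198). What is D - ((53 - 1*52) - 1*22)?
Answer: 1259/58 ≈ 21.707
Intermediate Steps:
D = 41/58 (D = (-171 - 34)/(-92 - 198) = -205/(-290) = -205*(-1/290) = 41/58 ≈ 0.70690)
D - ((53 - 1*52) - 1*22) = 41/58 - ((53 - 1*52) - 1*22) = 41/58 - ((53 - 52) - 22) = 41/58 - (1 - 22) = 41/58 - 1*(-21) = 41/58 + 21 = 1259/58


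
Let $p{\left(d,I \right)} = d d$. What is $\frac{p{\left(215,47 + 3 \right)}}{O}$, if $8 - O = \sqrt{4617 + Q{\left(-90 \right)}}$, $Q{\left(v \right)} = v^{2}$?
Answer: $- \frac{369800}{12653} - \frac{416025 \sqrt{157}}{12653} \approx -441.21$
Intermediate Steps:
$p{\left(d,I \right)} = d^{2}$
$O = 8 - 9 \sqrt{157}$ ($O = 8 - \sqrt{4617 + \left(-90\right)^{2}} = 8 - \sqrt{4617 + 8100} = 8 - \sqrt{12717} = 8 - 9 \sqrt{157} \approx -104.77$)
$\frac{p{\left(215,47 + 3 \right)}}{O} = \frac{215^{2}}{8 - 9 \sqrt{157}} = \frac{46225}{8 - 9 \sqrt{157}}$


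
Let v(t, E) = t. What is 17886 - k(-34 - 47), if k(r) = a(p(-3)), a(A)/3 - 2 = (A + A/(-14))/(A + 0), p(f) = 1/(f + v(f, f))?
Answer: 250281/14 ≈ 17877.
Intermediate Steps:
p(f) = 1/(2*f) (p(f) = 1/(f + f) = 1/(2*f))
a(A) = 123/14 (a(A) = 6 + 3*((A + A/(-14))/(A + 0)) = 6 + 3*((A + A*(-1/14))/A) = 6 + 3*((A - A/14)/A) = 6 + 3*((13*A/14)/A) = 6 + 3*(13/14) = 6 + 39/14 = 123/14)
k(r) = 123/14
17886 - k(-34 - 47) = 17886 - 1*123/14 = 17886 - 123/14 = 250281/14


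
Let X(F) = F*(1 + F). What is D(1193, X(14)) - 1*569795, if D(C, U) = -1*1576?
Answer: -571371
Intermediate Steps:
D(C, U) = -1576
D(1193, X(14)) - 1*569795 = -1576 - 1*569795 = -1576 - 569795 = -571371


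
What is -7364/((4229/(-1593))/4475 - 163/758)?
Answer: 39791636526600/1165179607 ≈ 34151.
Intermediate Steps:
-7364/((4229/(-1593))/4475 - 163/758) = -7364/((4229*(-1/1593))*(1/4475) - 163*1/758) = -7364/(-4229/1593*1/4475 - 163/758) = -7364/(-4229/7128675 - 163/758) = -7364/(-1165179607/5403535650) = -7364*(-5403535650/1165179607) = 39791636526600/1165179607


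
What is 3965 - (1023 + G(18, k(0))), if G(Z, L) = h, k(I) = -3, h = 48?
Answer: 2894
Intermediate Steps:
G(Z, L) = 48
3965 - (1023 + G(18, k(0))) = 3965 - (1023 + 48) = 3965 - 1*1071 = 3965 - 1071 = 2894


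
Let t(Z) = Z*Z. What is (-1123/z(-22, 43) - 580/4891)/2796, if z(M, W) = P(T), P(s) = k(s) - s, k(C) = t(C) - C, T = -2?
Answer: -1832411/36467296 ≈ -0.050248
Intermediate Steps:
t(Z) = Z**2
k(C) = C**2 - C
P(s) = -s + s*(-1 + s) (P(s) = s*(-1 + s) - s = -s + s*(-1 + s))
z(M, W) = 8 (z(M, W) = -2*(-2 - 2) = -2*(-4) = 8)
(-1123/z(-22, 43) - 580/4891)/2796 = (-1123/8 - 580/4891)/2796 = (-1123*1/8 - 580*1/4891)*(1/2796) = (-1123/8 - 580/4891)*(1/2796) = -5497233/39128*1/2796 = -1832411/36467296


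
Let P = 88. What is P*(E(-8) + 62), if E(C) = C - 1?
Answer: 4664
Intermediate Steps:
E(C) = -1 + C
P*(E(-8) + 62) = 88*((-1 - 8) + 62) = 88*(-9 + 62) = 88*53 = 4664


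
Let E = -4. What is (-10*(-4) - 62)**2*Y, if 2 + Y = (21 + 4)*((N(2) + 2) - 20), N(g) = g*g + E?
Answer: -218768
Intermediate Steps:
N(g) = -4 + g**2 (N(g) = g*g - 4 = g**2 - 4 = -4 + g**2)
Y = -452 (Y = -2 + (21 + 4)*(((-4 + 2**2) + 2) - 20) = -2 + 25*(((-4 + 4) + 2) - 20) = -2 + 25*((0 + 2) - 20) = -2 + 25*(2 - 20) = -2 + 25*(-18) = -2 - 450 = -452)
(-10*(-4) - 62)**2*Y = (-10*(-4) - 62)**2*(-452) = (40 - 62)**2*(-452) = (-22)**2*(-452) = 484*(-452) = -218768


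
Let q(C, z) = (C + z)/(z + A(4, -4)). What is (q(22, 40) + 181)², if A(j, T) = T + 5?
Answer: 55995289/1681 ≈ 33311.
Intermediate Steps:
A(j, T) = 5 + T
q(C, z) = (C + z)/(1 + z) (q(C, z) = (C + z)/(z + (5 - 4)) = (C + z)/(z + 1) = (C + z)/(1 + z))
(q(22, 40) + 181)² = ((22 + 40)/(1 + 40) + 181)² = (62/41 + 181)² = (7483/41)² = 55995289/1681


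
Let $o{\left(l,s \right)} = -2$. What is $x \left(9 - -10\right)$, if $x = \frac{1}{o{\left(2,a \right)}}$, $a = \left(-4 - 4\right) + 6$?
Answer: $- \frac{19}{2} \approx -9.5$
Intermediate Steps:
$a = -2$ ($a = -8 + 6 = -2$)
$x = - \frac{1}{2}$ ($x = \frac{1}{-2} = - \frac{1}{2} \approx -0.5$)
$x \left(9 - -10\right) = - \frac{9 - -10}{2} = - \frac{9 + 10}{2} = \left(- \frac{1}{2}\right) 19 = - \frac{19}{2}$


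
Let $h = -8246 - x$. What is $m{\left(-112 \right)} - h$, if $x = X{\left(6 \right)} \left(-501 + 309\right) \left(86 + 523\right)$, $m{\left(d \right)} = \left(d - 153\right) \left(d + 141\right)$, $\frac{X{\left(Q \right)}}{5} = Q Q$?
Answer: $-21046479$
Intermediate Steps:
$X{\left(Q \right)} = 5 Q^{2}$ ($X{\left(Q \right)} = 5 Q Q = 5 Q^{2}$)
$m{\left(d \right)} = \left(-153 + d\right) \left(141 + d\right)$
$x = -21047040$ ($x = 5 \cdot 6^{2} \left(-501 + 309\right) \left(86 + 523\right) = 5 \cdot 36 \left(\left(-192\right) 609\right) = 180 \left(-116928\right) = -21047040$)
$h = 21038794$ ($h = -8246 - -21047040 = -8246 + 21047040 = 21038794$)
$m{\left(-112 \right)} - h = \left(-21573 + \left(-112\right)^{2} - -1344\right) - 21038794 = \left(-21573 + 12544 + 1344\right) - 21038794 = -7685 - 21038794 = -21046479$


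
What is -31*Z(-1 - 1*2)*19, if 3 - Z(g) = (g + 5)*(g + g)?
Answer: -8835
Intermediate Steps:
Z(g) = 3 - 2*g*(5 + g) (Z(g) = 3 - (g + 5)*(g + g) = 3 - (5 + g)*2*g = 3 - 2*g*(5 + g))
-31*Z(-1 - 1*2)*19 = -31*(3 - 10*(-1 - 1*2) - 2*(-1 - 1*2)**2)*19 = -31*(3 - 10*(-1 - 2) - 2*(-1 - 2)**2)*19 = -31*(3 - 10*(-3) - 2*(-3)**2)*19 = -31*(3 + 30 - 2*9)*19 = -31*(3 + 30 - 18)*19 = -31*15*19 = -465*19 = -8835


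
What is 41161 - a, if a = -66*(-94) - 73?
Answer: 35030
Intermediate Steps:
a = 6131 (a = 6204 - 73 = 6131)
41161 - a = 41161 - 1*6131 = 41161 - 6131 = 35030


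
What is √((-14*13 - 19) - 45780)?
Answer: 3*I*√5109 ≈ 214.43*I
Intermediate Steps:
√((-14*13 - 19) - 45780) = √((-182 - 19) - 45780) = √(-201 - 45780) = √(-45981) = 3*I*√5109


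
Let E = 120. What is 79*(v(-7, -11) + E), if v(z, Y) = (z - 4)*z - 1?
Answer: 15484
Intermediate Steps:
v(z, Y) = -1 + z*(-4 + z) (v(z, Y) = (-4 + z)*z - 1 = z*(-4 + z) - 1 = -1 + z*(-4 + z))
79*(v(-7, -11) + E) = 79*((-1 + (-7)² - 4*(-7)) + 120) = 79*((-1 + 49 + 28) + 120) = 79*(76 + 120) = 79*196 = 15484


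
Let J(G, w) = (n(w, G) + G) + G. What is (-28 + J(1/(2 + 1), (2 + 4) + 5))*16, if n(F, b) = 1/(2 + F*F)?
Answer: -53776/123 ≈ -437.20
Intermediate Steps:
n(F, b) = 1/(2 + F**2)
J(G, w) = 1/(2 + w**2) + 2*G (J(G, w) = (1/(2 + w**2) + G) + G = (G + 1/(2 + w**2)) + G = 1/(2 + w**2) + 2*G)
(-28 + J(1/(2 + 1), (2 + 4) + 5))*16 = (-28 + (1 + 2*(2 + ((2 + 4) + 5)**2)/(2 + 1))/(2 + ((2 + 4) + 5)**2))*16 = (-28 + (1 + 2*(2 + (6 + 5)**2)/3)/(2 + (6 + 5)**2))*16 = (-28 + (1 + 2*(1/3)*(2 + 11**2))/(2 + 11**2))*16 = (-28 + (1 + 2*(1/3)*(2 + 121))/(2 + 121))*16 = (-28 + (1 + 2*(1/3)*123)/123)*16 = (-28 + (1 + 82)/123)*16 = (-28 + (1/123)*83)*16 = (-28 + 83/123)*16 = -3361/123*16 = -53776/123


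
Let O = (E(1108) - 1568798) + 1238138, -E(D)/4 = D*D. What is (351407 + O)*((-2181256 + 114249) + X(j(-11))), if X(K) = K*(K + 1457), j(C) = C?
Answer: 10185255024917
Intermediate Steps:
E(D) = -4*D**2 (E(D) = -4*D*D = -4*D**2)
X(K) = K*(1457 + K)
O = -5241316 (O = (-4*1108**2 - 1568798) + 1238138 = (-4*1227664 - 1568798) + 1238138 = (-4910656 - 1568798) + 1238138 = -6479454 + 1238138 = -5241316)
(351407 + O)*((-2181256 + 114249) + X(j(-11))) = (351407 - 5241316)*((-2181256 + 114249) - 11*(1457 - 11)) = -4889909*(-2067007 - 11*1446) = -4889909*(-2067007 - 15906) = -4889909*(-2082913) = 10185255024917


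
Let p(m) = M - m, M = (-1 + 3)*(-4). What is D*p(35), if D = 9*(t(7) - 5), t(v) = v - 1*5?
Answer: 1161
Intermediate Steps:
t(v) = -5 + v (t(v) = v - 5 = -5 + v)
M = -8 (M = 2*(-4) = -8)
p(m) = -8 - m
D = -27 (D = 9*((-5 + 7) - 5) = 9*(2 - 5) = 9*(-3) = -27)
D*p(35) = -27*(-8 - 1*35) = -27*(-8 - 35) = -27*(-43) = 1161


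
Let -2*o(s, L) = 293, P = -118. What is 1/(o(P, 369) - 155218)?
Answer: -2/310729 ≈ -6.4365e-6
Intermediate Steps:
o(s, L) = -293/2 (o(s, L) = -½*293 = -293/2)
1/(o(P, 369) - 155218) = 1/(-293/2 - 155218) = 1/(-310729/2) = -2/310729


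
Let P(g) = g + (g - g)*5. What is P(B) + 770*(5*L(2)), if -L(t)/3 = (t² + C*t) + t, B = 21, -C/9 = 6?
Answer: 1178121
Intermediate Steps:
C = -54 (C = -9*6 = -54)
L(t) = -3*t² + 159*t (L(t) = -3*((t² - 54*t) + t) = -3*(t² - 53*t) = -3*t² + 159*t)
P(g) = g (P(g) = g + 0*5 = g + 0 = g)
P(B) + 770*(5*L(2)) = 21 + 770*(5*(3*2*(53 - 1*2))) = 21 + 770*(5*(3*2*(53 - 2))) = 21 + 770*(5*(3*2*51)) = 21 + 770*(5*306) = 21 + 770*1530 = 21 + 1178100 = 1178121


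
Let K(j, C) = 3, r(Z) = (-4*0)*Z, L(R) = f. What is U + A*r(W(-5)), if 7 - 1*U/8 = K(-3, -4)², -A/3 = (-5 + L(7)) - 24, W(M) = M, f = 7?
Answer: -16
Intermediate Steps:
L(R) = 7
r(Z) = 0 (r(Z) = 0*Z = 0)
A = 66 (A = -3*((-5 + 7) - 24) = -3*(2 - 24) = -3*(-22) = 66)
U = -16 (U = 56 - 8*3² = 56 - 8*9 = 56 - 72 = -16)
U + A*r(W(-5)) = -16 + 66*0 = -16 + 0 = -16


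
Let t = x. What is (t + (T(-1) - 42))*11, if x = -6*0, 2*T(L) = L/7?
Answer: -6479/14 ≈ -462.79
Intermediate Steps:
T(L) = L/14 (T(L) = (L/7)/2 = L/14)
x = 0
t = 0
(t + (T(-1) - 42))*11 = (0 + ((1/14)*(-1) - 42))*11 = (0 + (-1/14 - 42))*11 = (0 - 589/14)*11 = -589/14*11 = -6479/14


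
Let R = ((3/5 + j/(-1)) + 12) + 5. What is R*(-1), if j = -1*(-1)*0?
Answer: -88/5 ≈ -17.600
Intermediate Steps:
j = 0 (j = 1*0 = 0)
R = 88/5 (R = ((3/5 + 0/(-1)) + 12) + 5 = ((3*(1/5) + 0*(-1)) + 12) + 5 = ((3/5 + 0) + 12) + 5 = (3/5 + 12) + 5 = 63/5 + 5 = 88/5 ≈ 17.600)
R*(-1) = (88/5)*(-1) = -88/5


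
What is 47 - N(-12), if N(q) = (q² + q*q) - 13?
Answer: -228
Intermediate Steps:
N(q) = -13 + 2*q² (N(q) = (q² + q²) - 13 = 2*q² - 13 = -13 + 2*q²)
47 - N(-12) = 47 - (-13 + 2*(-12)²) = 47 - (-13 + 2*144) = 47 - (-13 + 288) = 47 - 1*275 = 47 - 275 = -228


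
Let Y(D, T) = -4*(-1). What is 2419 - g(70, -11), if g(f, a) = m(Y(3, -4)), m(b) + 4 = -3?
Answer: 2426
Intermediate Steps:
Y(D, T) = 4
m(b) = -7 (m(b) = -4 - 3 = -7)
g(f, a) = -7
2419 - g(70, -11) = 2419 - 1*(-7) = 2419 + 7 = 2426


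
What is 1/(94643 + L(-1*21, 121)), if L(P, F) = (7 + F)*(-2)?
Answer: 1/94387 ≈ 1.0595e-5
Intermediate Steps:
L(P, F) = -14 - 2*F
1/(94643 + L(-1*21, 121)) = 1/(94643 + (-14 - 2*121)) = 1/(94643 + (-14 - 242)) = 1/(94643 - 256) = 1/94387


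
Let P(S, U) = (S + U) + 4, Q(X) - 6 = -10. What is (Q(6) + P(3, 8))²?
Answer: 121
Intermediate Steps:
Q(X) = -4 (Q(X) = 6 - 10 = -4)
P(S, U) = 4 + S + U
(Q(6) + P(3, 8))² = (-4 + (4 + 3 + 8))² = (-4 + 15)² = 11² = 121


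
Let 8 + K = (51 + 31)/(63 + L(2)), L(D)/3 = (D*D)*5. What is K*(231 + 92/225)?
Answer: -1145474/675 ≈ -1697.0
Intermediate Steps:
L(D) = 15*D² (L(D) = 3*((D*D)*5) = 3*(D²*5) = 3*(5*D²) = 15*D²)
K = -22/3 (K = -8 + (51 + 31)/(63 + 15*2²) = -8 + 82/(63 + 15*4) = -8 + 82/(63 + 60) = -8 + 82/123 = -8 + 82*(1/123) = -8 + ⅔ = -22/3 ≈ -7.3333)
K*(231 + 92/225) = -22*(231 + 92/225)/3 = -22/3*52067/225 = -1145474/675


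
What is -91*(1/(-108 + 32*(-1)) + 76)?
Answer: -138307/20 ≈ -6915.4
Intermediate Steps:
-91*(1/(-108 + 32*(-1)) + 76) = -91*(1/(-108 - 32) + 76) = -91*(1/(-140) + 76) = -91*(-1/140 + 76) = -91*10639/140 = -138307/20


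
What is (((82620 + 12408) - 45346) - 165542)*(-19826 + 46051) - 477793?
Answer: -3038906293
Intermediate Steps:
(((82620 + 12408) - 45346) - 165542)*(-19826 + 46051) - 477793 = ((95028 - 45346) - 165542)*26225 - 477793 = (49682 - 165542)*26225 - 477793 = -115860*26225 - 477793 = -3038428500 - 477793 = -3038906293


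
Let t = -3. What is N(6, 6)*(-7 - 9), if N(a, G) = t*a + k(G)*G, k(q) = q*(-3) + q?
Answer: 1440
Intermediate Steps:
k(q) = -2*q (k(q) = -3*q + q = -2*q)
N(a, G) = -3*a - 2*G² (N(a, G) = -3*a + (-2*G)*G = -3*a - 2*G²)
N(6, 6)*(-7 - 9) = (-3*6 - 2*6²)*(-7 - 9) = (-18 - 2*36)*(-16) = (-18 - 72)*(-16) = -90*(-16) = 1440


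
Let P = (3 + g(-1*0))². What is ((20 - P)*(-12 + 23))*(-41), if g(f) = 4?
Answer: 13079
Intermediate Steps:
P = 49 (P = (3 + 4)² = 7² = 49)
((20 - P)*(-12 + 23))*(-41) = ((20 - 1*49)*(-12 + 23))*(-41) = ((20 - 49)*11)*(-41) = -29*11*(-41) = -319*(-41) = 13079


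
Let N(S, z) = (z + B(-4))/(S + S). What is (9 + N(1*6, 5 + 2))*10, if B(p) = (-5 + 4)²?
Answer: 290/3 ≈ 96.667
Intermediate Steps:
B(p) = 1 (B(p) = (-1)² = 1)
N(S, z) = (1 + z)/(2*S) (N(S, z) = (z + 1)/(S + S) = (1 + z)/((2*S)) = (1 + z)*(1/(2*S)) = (1 + z)/(2*S))
(9 + N(1*6, 5 + 2))*10 = (9 + (1 + (5 + 2))/(2*((1*6))))*10 = (9 + (½)*(1 + 7)/6)*10 = (9 + (½)*(⅙)*8)*10 = (9 + ⅔)*10 = (29/3)*10 = 290/3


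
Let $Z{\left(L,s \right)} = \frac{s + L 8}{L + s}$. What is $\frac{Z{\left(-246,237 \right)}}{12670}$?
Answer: $\frac{577}{38010} \approx 0.01518$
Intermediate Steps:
$Z{\left(L,s \right)} = \frac{s + 8 L}{L + s}$
$\frac{Z{\left(-246,237 \right)}}{12670} = \frac{\frac{1}{-246 + 237} \left(237 + 8 \left(-246\right)\right)}{12670} = \frac{237 - 1968}{-9} \cdot \frac{1}{12670} = \left(- \frac{1}{9}\right) \left(-1731\right) \frac{1}{12670} = \frac{577}{3} \cdot \frac{1}{12670} = \frac{577}{38010}$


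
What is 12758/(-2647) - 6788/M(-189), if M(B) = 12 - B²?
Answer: -437607586/94521723 ≈ -4.6297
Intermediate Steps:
12758/(-2647) - 6788/M(-189) = 12758/(-2647) - 6788/(12 - 1*(-189)²) = 12758*(-1/2647) - 6788/(12 - 1*35721) = -12758/2647 - 6788/(12 - 35721) = -12758/2647 - 6788/(-35709) = -12758/2647 - 6788*(-1/35709) = -12758/2647 + 6788/35709 = -437607586/94521723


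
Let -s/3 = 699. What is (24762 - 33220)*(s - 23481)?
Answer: 216338724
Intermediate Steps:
s = -2097 (s = -3*699 = -2097)
(24762 - 33220)*(s - 23481) = (24762 - 33220)*(-2097 - 23481) = -8458*(-25578) = 216338724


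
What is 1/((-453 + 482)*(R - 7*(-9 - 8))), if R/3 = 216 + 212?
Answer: 1/40687 ≈ 2.4578e-5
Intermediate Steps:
R = 1284 (R = 3*(216 + 212) = 3*428 = 1284)
1/((-453 + 482)*(R - 7*(-9 - 8))) = 1/((-453 + 482)*(1284 - 7*(-9 - 8))) = 1/(29*(1284 - 7*(-17))) = 1/(29*(1284 + 119)) = 1/(29*1403) = 1/40687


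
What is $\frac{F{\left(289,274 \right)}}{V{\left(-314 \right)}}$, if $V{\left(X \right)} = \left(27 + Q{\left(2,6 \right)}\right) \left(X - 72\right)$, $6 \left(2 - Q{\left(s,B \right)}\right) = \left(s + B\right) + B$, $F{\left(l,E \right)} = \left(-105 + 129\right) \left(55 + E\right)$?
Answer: $- \frac{2961}{3860} \approx -0.7671$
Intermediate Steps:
$F{\left(l,E \right)} = 1320 + 24 E$ ($F{\left(l,E \right)} = 24 \left(55 + E\right) = 1320 + 24 E$)
$Q{\left(s,B \right)} = 2 - \frac{B}{3} - \frac{s}{6}$ ($Q{\left(s,B \right)} = 2 - \frac{\left(s + B\right) + B}{6} = 2 - \frac{\left(B + s\right) + B}{6} = 2 - \frac{s + 2 B}{6} = 2 - \left(\frac{B}{3} + \frac{s}{6}\right) = 2 - \frac{B}{3} - \frac{s}{6}$)
$V{\left(X \right)} = -1920 + \frac{80 X}{3}$ ($V{\left(X \right)} = \left(27 - \frac{1}{3}\right) \left(X - 72\right) = \left(27 - \frac{1}{3}\right) \left(-72 + X\right) = \frac{80 \left(-72 + X\right)}{3} = -1920 + \frac{80 X}{3}$)
$\frac{F{\left(289,274 \right)}}{V{\left(-314 \right)}} = \frac{1320 + 24 \cdot 274}{-1920 + \frac{80}{3} \left(-314\right)} = \frac{1320 + 6576}{-1920 - \frac{25120}{3}} = \frac{7896}{- \frac{30880}{3}} = 7896 \left(- \frac{3}{30880}\right) = - \frac{2961}{3860}$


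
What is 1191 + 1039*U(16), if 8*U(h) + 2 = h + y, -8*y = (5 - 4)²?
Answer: 191553/64 ≈ 2993.0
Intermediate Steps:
y = -⅛ (y = -(5 - 4)²/8 = -⅛*1² = -⅛*1 = -⅛ ≈ -0.12500)
U(h) = -17/64 + h/8 (U(h) = -¼ + (h - ⅛)/8 = -¼ + (-⅛ + h)/8 = -¼ + (-1/64 + h/8) = -17/64 + h/8)
1191 + 1039*U(16) = 1191 + 1039*(-17/64 + (⅛)*16) = 1191 + 1039*(-17/64 + 2) = 1191 + 1039*(111/64) = 1191 + 115329/64 = 191553/64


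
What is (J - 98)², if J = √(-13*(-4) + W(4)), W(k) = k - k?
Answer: 9656 - 392*√13 ≈ 8242.6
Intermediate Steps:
W(k) = 0
J = 2*√13 (J = √(-13*(-4) + 0) = √(52 + 0) = √52 = 2*√13 ≈ 7.2111)
(J - 98)² = (2*√13 - 98)² = (-98 + 2*√13)²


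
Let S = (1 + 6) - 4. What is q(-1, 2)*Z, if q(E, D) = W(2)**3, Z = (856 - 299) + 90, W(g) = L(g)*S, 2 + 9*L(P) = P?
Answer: 0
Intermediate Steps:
L(P) = -2/9 + P/9
S = 3 (S = 7 - 4 = 3)
W(g) = -2/3 + g/3 (W(g) = (-2/9 + g/9)*3 = -2/3 + g/3)
Z = 647 (Z = 557 + 90 = 647)
q(E, D) = 0 (q(E, D) = (-2/3 + (1/3)*2)**3 = (-2/3 + 2/3)**3 = 0**3 = 0)
q(-1, 2)*Z = 0*647 = 0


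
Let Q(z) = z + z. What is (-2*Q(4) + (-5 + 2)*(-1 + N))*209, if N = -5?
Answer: 418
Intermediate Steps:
Q(z) = 2*z
(-2*Q(4) + (-5 + 2)*(-1 + N))*209 = (-4*4 + (-5 + 2)*(-1 - 5))*209 = (-2*8 - 3*(-6))*209 = (-16 + 18)*209 = 2*209 = 418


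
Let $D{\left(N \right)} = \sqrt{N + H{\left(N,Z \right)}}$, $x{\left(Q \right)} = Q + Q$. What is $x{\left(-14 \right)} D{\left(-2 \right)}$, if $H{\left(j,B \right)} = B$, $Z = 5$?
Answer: $- 28 \sqrt{3} \approx -48.497$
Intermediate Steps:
$x{\left(Q \right)} = 2 Q$
$D{\left(N \right)} = \sqrt{5 + N}$ ($D{\left(N \right)} = \sqrt{N + 5} = \sqrt{5 + N}$)
$x{\left(-14 \right)} D{\left(-2 \right)} = 2 \left(-14\right) \sqrt{5 - 2} = - 28 \sqrt{3}$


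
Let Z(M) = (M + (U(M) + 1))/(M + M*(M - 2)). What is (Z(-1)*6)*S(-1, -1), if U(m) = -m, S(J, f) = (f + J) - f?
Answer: -3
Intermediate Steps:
S(J, f) = J (S(J, f) = (J + f) - f = J)
Z(M) = 1/(M + M*(-2 + M)) (Z(M) = (M + (-M + 1))/(M + M*(M - 2)) = (M + (1 - M))/(M + M*(-2 + M)) = 1/(M + M*(-2 + M)))
(Z(-1)*6)*S(-1, -1) = ((1/((-1)*(-1 - 1)))*6)*(-1) = (-1/(-2)*6)*(-1) = (-1*(-½)*6)*(-1) = ((½)*6)*(-1) = 3*(-1) = -3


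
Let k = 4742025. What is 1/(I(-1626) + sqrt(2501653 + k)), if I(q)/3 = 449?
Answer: -1347/5429269 + 13*sqrt(42862)/5429269 ≈ 0.00024762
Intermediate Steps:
I(q) = 1347 (I(q) = 3*449 = 1347)
1/(I(-1626) + sqrt(2501653 + k)) = 1/(1347 + sqrt(2501653 + 4742025)) = 1/(1347 + sqrt(7243678)) = 1/(1347 + 13*sqrt(42862))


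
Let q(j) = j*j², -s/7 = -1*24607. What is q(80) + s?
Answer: 684249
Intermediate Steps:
s = 172249 (s = -(-7)*24607 = -7*(-24607) = 172249)
q(j) = j³
q(80) + s = 80³ + 172249 = 512000 + 172249 = 684249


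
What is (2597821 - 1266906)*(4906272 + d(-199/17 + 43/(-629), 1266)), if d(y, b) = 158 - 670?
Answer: 6529149570400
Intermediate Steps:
d(y, b) = -512
(2597821 - 1266906)*(4906272 + d(-199/17 + 43/(-629), 1266)) = (2597821 - 1266906)*(4906272 - 512) = 1330915*4905760 = 6529149570400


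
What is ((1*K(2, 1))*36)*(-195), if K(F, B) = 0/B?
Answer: 0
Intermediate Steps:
K(F, B) = 0
((1*K(2, 1))*36)*(-195) = ((1*0)*36)*(-195) = (0*36)*(-195) = 0*(-195) = 0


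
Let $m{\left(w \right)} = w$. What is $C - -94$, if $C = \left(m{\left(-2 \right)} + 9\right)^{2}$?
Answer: $143$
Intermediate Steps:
$C = 49$ ($C = \left(-2 + 9\right)^{2} = 7^{2} = 49$)
$C - -94 = 49 - -94 = 49 + 94 = 143$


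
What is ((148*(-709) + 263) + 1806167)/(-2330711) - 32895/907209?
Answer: -180031448603/234937999511 ≈ -0.76629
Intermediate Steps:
((148*(-709) + 263) + 1806167)/(-2330711) - 32895/907209 = ((-104932 + 263) + 1806167)*(-1/2330711) - 32895*1/907209 = (-104669 + 1806167)*(-1/2330711) - 3655/100801 = 1701498*(-1/2330711) - 3655/100801 = -1701498/2330711 - 3655/100801 = -180031448603/234937999511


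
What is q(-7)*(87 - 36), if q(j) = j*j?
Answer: 2499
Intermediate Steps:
q(j) = j²
q(-7)*(87 - 36) = (-7)²*(87 - 36) = 49*51 = 2499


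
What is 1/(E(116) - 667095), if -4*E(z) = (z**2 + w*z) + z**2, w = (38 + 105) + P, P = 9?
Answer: -1/678231 ≈ -1.4744e-6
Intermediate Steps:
w = 152 (w = (38 + 105) + 9 = 143 + 9 = 152)
E(z) = -38*z - z**2/2 (E(z) = -((z**2 + 152*z) + z**2)/4 = -(2*z**2 + 152*z)/4 = -38*z - z**2/2)
1/(E(116) - 667095) = 1/(-1/2*116*(76 + 116) - 667095) = 1/(-1/2*116*192 - 667095) = 1/(-11136 - 667095) = 1/(-678231) = -1/678231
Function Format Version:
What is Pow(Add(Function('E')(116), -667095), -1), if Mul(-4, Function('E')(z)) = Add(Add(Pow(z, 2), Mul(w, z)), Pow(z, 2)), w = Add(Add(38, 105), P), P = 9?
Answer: Rational(-1, 678231) ≈ -1.4744e-6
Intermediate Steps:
w = 152 (w = Add(Add(38, 105), 9) = Add(143, 9) = 152)
Function('E')(z) = Add(Mul(-38, z), Mul(Rational(-1, 2), Pow(z, 2))) (Function('E')(z) = Mul(Rational(-1, 4), Add(Add(Pow(z, 2), Mul(152, z)), Pow(z, 2))) = Mul(Rational(-1, 4), Add(Mul(2, Pow(z, 2)), Mul(152, z))) = Add(Mul(-38, z), Mul(Rational(-1, 2), Pow(z, 2))))
Pow(Add(Function('E')(116), -667095), -1) = Pow(Add(Mul(Rational(-1, 2), 116, Add(76, 116)), -667095), -1) = Pow(Add(Mul(Rational(-1, 2), 116, 192), -667095), -1) = Pow(Add(-11136, -667095), -1) = Pow(-678231, -1) = Rational(-1, 678231)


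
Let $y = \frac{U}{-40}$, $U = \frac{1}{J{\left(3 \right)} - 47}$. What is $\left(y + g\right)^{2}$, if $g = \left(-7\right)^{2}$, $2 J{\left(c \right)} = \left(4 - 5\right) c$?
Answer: $\frac{9036593721}{3763600} \approx 2401.1$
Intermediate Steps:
$J{\left(c \right)} = - \frac{c}{2}$ ($J{\left(c \right)} = \frac{\left(4 - 5\right) c}{2} = \frac{\left(-1\right) c}{2} = - \frac{c}{2}$)
$g = 49$
$U = - \frac{2}{97}$ ($U = \frac{1}{\left(- \frac{1}{2}\right) 3 - 47} = \frac{1}{- \frac{3}{2} - 47} = \frac{1}{- \frac{97}{2}} = - \frac{2}{97} \approx -0.020619$)
$y = \frac{1}{1940}$ ($y = - \frac{2}{97 \left(-40\right)} = \left(- \frac{2}{97}\right) \left(- \frac{1}{40}\right) = \frac{1}{1940} \approx 0.00051546$)
$\left(y + g\right)^{2} = \left(\frac{1}{1940} + 49\right)^{2} = \left(\frac{95061}{1940}\right)^{2} = \frac{9036593721}{3763600}$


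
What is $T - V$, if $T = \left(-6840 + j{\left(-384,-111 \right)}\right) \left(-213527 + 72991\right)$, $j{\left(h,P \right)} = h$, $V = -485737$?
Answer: $1015717801$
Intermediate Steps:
$T = 1015232064$ ($T = \left(-6840 - 384\right) \left(-213527 + 72991\right) = \left(-7224\right) \left(-140536\right) = 1015232064$)
$T - V = 1015232064 - -485737 = 1015232064 + 485737 = 1015717801$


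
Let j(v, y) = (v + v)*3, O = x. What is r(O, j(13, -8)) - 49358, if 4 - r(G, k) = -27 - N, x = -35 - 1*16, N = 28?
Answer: -49299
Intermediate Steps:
x = -51 (x = -35 - 16 = -51)
O = -51
j(v, y) = 6*v (j(v, y) = (2*v)*3 = 6*v)
r(G, k) = 59 (r(G, k) = 4 - (-27 - 1*28) = 4 - (-27 - 28) = 4 - 1*(-55) = 4 + 55 = 59)
r(O, j(13, -8)) - 49358 = 59 - 49358 = -49299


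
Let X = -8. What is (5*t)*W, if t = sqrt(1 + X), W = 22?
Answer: 110*I*sqrt(7) ≈ 291.03*I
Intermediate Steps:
t = I*sqrt(7) (t = sqrt(1 - 8) = sqrt(-7) = I*sqrt(7) ≈ 2.6458*I)
(5*t)*W = (5*(I*sqrt(7)))*22 = (5*I*sqrt(7))*22 = 110*I*sqrt(7)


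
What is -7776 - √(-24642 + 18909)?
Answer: -7776 - 21*I*√13 ≈ -7776.0 - 75.717*I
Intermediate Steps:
-7776 - √(-24642 + 18909) = -7776 - √(-5733) = -7776 - 21*I*√13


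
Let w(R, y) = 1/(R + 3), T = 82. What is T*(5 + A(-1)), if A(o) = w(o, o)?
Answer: 451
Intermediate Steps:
w(R, y) = 1/(3 + R)
A(o) = 1/(3 + o)
T*(5 + A(-1)) = 82*(5 + 1/(3 - 1)) = 82*(5 + 1/2) = 82*(5 + ½) = 82*(11/2) = 451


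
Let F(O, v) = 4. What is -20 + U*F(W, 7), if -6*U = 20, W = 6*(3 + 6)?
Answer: -100/3 ≈ -33.333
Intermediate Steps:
W = 54 (W = 6*9 = 54)
U = -10/3 (U = -⅙*20 = -10/3 ≈ -3.3333)
-20 + U*F(W, 7) = -20 - 10/3*4 = -20 - 40/3 = -100/3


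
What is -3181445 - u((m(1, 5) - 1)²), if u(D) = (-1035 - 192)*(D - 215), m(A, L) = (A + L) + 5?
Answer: -3322550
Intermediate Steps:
m(A, L) = 5 + A + L
u(D) = 263805 - 1227*D (u(D) = -1227*(-215 + D) = 263805 - 1227*D)
-3181445 - u((m(1, 5) - 1)²) = -3181445 - (263805 - 1227*((5 + 1 + 5) - 1)²) = -3181445 - (263805 - 1227*(11 - 1)²) = -3181445 - (263805 - 1227*10²) = -3181445 - (263805 - 1227*100) = -3181445 - (263805 - 122700) = -3181445 - 1*141105 = -3181445 - 141105 = -3322550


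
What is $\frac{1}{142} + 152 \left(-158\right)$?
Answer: $- \frac{3410271}{142} \approx -24016.0$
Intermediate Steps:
$\frac{1}{142} + 152 \left(-158\right) = \frac{1}{142} - 24016 = - \frac{3410271}{142}$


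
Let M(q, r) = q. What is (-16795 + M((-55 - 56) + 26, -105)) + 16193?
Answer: -687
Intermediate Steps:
(-16795 + M((-55 - 56) + 26, -105)) + 16193 = (-16795 + ((-55 - 56) + 26)) + 16193 = (-16795 + (-111 + 26)) + 16193 = (-16795 - 85) + 16193 = -16880 + 16193 = -687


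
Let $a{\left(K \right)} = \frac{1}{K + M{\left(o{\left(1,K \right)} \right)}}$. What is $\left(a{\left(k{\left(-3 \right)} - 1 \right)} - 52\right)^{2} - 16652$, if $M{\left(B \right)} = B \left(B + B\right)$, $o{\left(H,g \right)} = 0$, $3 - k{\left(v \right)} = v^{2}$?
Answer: $- \frac{682723}{49} \approx -13933.0$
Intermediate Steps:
$k{\left(v \right)} = 3 - v^{2}$
$M{\left(B \right)} = 2 B^{2}$ ($M{\left(B \right)} = B 2 B = 2 B^{2}$)
$a{\left(K \right)} = \frac{1}{K}$ ($a{\left(K \right)} = \frac{1}{K + 2 \cdot 0^{2}} = \frac{1}{K + 2 \cdot 0} = \frac{1}{K + 0} = \frac{1}{K}$)
$\left(a{\left(k{\left(-3 \right)} - 1 \right)} - 52\right)^{2} - 16652 = \left(\frac{1}{\left(3 - \left(-3\right)^{2}\right) - 1} - 52\right)^{2} - 16652 = \left(\frac{1}{\left(3 - 9\right) - 1} - 52\right)^{2} - 16652 = \left(\frac{1}{-6 - 1} - 52\right)^{2} - 16652 = \left(\frac{1}{-7} - 52\right)^{2} - 16652 = \left(- \frac{1}{7} - 52\right)^{2} - 16652 = \left(- \frac{365}{7}\right)^{2} - 16652 = \frac{133225}{49} - 16652 = - \frac{682723}{49}$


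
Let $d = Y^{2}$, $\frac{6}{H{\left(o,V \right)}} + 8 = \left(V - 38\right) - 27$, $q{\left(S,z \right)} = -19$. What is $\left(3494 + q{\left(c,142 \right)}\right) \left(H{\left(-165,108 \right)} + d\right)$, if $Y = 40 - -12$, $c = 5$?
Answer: $\frac{65778970}{7} \approx 9.397 \cdot 10^{6}$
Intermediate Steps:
$Y = 52$ ($Y = 40 + 12 = 52$)
$H{\left(o,V \right)} = \frac{6}{-73 + V}$ ($H{\left(o,V \right)} = \frac{6}{-8 + \left(\left(V - 38\right) - 27\right)} = \frac{6}{-8 + \left(\left(-38 + V\right) - 27\right)} = \frac{6}{-8 + \left(-65 + V\right)} = \frac{6}{-73 + V}$)
$d = 2704$ ($d = 52^{2} = 2704$)
$\left(3494 + q{\left(c,142 \right)}\right) \left(H{\left(-165,108 \right)} + d\right) = \left(3494 - 19\right) \left(\frac{6}{-73 + 108} + 2704\right) = 3475 \left(\frac{6}{35} + 2704\right) = 3475 \cdot \frac{94646}{35} = \frac{65778970}{7}$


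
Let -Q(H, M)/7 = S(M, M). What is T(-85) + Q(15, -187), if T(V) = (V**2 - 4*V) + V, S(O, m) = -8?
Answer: 7536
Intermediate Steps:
T(V) = V**2 - 3*V
Q(H, M) = 56 (Q(H, M) = -7*(-8) = 56)
T(-85) + Q(15, -187) = -85*(-3 - 85) + 56 = -85*(-88) + 56 = 7480 + 56 = 7536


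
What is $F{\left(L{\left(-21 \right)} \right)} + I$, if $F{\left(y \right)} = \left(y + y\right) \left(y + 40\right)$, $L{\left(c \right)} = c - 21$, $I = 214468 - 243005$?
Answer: $-28369$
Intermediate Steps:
$I = -28537$
$L{\left(c \right)} = -21 + c$
$F{\left(y \right)} = 2 y \left(40 + y\right)$
$F{\left(L{\left(-21 \right)} \right)} + I = 2 \left(-21 - 21\right) \left(40 - 42\right) - 28537 = 2 \left(-42\right) \left(40 - 42\right) - 28537 = 2 \left(-42\right) \left(-2\right) - 28537 = 168 - 28537 = -28369$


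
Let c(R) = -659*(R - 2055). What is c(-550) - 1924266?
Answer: -207571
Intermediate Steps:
c(R) = 1354245 - 659*R (c(R) = -659*(-2055 + R) = 1354245 - 659*R)
c(-550) - 1924266 = (1354245 - 659*(-550)) - 1924266 = (1354245 + 362450) - 1924266 = 1716695 - 1924266 = -207571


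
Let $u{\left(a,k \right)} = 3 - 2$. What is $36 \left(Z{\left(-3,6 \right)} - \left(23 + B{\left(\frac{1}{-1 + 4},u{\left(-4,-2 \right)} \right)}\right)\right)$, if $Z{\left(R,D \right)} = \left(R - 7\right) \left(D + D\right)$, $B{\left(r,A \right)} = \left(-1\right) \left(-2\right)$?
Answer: $-5220$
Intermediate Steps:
$u{\left(a,k \right)} = 1$ ($u{\left(a,k \right)} = 3 - 2 = 1$)
$B{\left(r,A \right)} = 2$
$Z{\left(R,D \right)} = 2 D \left(-7 + R\right)$ ($Z{\left(R,D \right)} = \left(-7 + R\right) 2 D = 2 D \left(-7 + R\right)$)
$36 \left(Z{\left(-3,6 \right)} - \left(23 + B{\left(\frac{1}{-1 + 4},u{\left(-4,-2 \right)} \right)}\right)\right) = 36 \left(2 \cdot 6 \left(-7 - 3\right) - 25\right) = 36 \left(2 \cdot 6 \left(-10\right) - 25\right) = 36 \left(-120 - 25\right) = 36 \left(-145\right) = -5220$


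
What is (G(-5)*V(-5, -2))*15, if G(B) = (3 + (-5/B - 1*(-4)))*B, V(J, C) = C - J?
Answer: -1800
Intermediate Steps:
G(B) = B*(7 - 5/B) (G(B) = (3 + (-5/B + 4))*B = (3 + (4 - 5/B))*B = (7 - 5/B)*B = B*(7 - 5/B))
(G(-5)*V(-5, -2))*15 = ((-5 + 7*(-5))*(-2 - 1*(-5)))*15 = ((-5 - 35)*(-2 + 5))*15 = -40*3*15 = -120*15 = -1800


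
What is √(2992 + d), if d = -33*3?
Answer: √2893 ≈ 53.787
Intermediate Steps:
d = -99
√(2992 + d) = √(2992 - 99) = √2893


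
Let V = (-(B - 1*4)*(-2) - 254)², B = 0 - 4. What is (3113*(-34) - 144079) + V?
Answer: -177021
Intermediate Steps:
B = -4
V = 72900 (V = (-(-4 - 1*4)*(-2) - 254)² = (-(-4 - 4)*(-2) - 254)² = (-1*(-8)*(-2) - 254)² = (8*(-2) - 254)² = (-16 - 254)² = (-270)² = 72900)
(3113*(-34) - 144079) + V = (3113*(-34) - 144079) + 72900 = (-105842 - 144079) + 72900 = -249921 + 72900 = -177021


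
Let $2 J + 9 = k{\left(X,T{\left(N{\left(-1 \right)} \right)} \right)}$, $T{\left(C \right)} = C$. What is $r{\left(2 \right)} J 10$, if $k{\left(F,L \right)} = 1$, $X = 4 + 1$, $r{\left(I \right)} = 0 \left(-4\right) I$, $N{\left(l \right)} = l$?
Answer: $0$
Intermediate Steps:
$r{\left(I \right)} = 0$ ($r{\left(I \right)} = 0 I = 0$)
$X = 5$
$J = -4$ ($J = - \frac{9}{2} + \frac{1}{2} \cdot 1 = - \frac{9}{2} + \frac{1}{2} = -4$)
$r{\left(2 \right)} J 10 = 0 \left(-4\right) 10 = 0 \cdot 10 = 0$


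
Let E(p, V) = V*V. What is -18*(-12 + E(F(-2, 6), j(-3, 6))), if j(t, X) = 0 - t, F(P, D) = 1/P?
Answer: 54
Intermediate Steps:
j(t, X) = -t
E(p, V) = V**2
-18*(-12 + E(F(-2, 6), j(-3, 6))) = -18*(-12 + (-1*(-3))**2) = -18*(-12 + 3**2) = -18*(-12 + 9) = -18*(-3) = 54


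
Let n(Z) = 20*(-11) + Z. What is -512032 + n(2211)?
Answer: -510041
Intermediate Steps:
n(Z) = -220 + Z
-512032 + n(2211) = -512032 + (-220 + 2211) = -512032 + 1991 = -510041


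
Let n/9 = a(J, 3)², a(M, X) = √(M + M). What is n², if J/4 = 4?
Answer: 82944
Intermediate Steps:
J = 16 (J = 4*4 = 16)
a(M, X) = √2*√M (a(M, X) = √(2*M) = √2*√M)
n = 288 (n = 9*(√2*√16)² = 9*(√2*4)² = 9*(4*√2)² = 9*32 = 288)
n² = 288² = 82944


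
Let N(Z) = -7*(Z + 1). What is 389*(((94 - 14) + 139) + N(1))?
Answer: 79745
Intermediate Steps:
N(Z) = -7 - 7*Z (N(Z) = -7*(1 + Z) = -7 - 7*Z)
389*(((94 - 14) + 139) + N(1)) = 389*(((94 - 14) + 139) + (-7 - 7*1)) = 389*((80 + 139) + (-7 - 7)) = 389*(219 - 14) = 389*205 = 79745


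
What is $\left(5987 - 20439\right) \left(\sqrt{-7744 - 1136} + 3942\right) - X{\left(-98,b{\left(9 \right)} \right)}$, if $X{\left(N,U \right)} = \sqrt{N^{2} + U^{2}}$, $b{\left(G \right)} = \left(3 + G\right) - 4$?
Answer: $-56969784 - 2 \sqrt{2417} - 57808 i \sqrt{555} \approx -5.697 \cdot 10^{7} - 1.3619 \cdot 10^{6} i$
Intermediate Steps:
$b{\left(G \right)} = -1 + G$
$\left(5987 - 20439\right) \left(\sqrt{-7744 - 1136} + 3942\right) - X{\left(-98,b{\left(9 \right)} \right)} = \left(5987 - 20439\right) \left(\sqrt{-7744 - 1136} + 3942\right) - \sqrt{\left(-98\right)^{2} + \left(-1 + 9\right)^{2}} = - 14452 \left(\sqrt{-8880} + 3942\right) - \sqrt{9604 + 8^{2}} = - 14452 \left(4 i \sqrt{555} + 3942\right) - \sqrt{9604 + 64} = - 14452 \left(3942 + 4 i \sqrt{555}\right) - \sqrt{9668} = \left(-56969784 - 57808 i \sqrt{555}\right) - 2 \sqrt{2417} = -56969784 - 2 \sqrt{2417} - 57808 i \sqrt{555}$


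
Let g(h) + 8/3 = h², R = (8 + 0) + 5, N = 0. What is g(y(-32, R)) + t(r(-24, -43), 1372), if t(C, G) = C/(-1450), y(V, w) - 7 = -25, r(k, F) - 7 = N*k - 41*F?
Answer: 139249/435 ≈ 320.11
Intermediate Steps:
R = 13 (R = 8 + 5 = 13)
r(k, F) = 7 - 41*F (r(k, F) = 7 + (0*k - 41*F) = 7 + (0 - 41*F) = 7 - 41*F)
y(V, w) = -18 (y(V, w) = 7 - 25 = -18)
t(C, G) = -C/1450 (t(C, G) = C*(-1/1450) = -C/1450)
g(h) = -8/3 + h²
g(y(-32, R)) + t(r(-24, -43), 1372) = (-8/3 + (-18)²) - (7 - 41*(-43))/1450 = (-8/3 + 324) - (7 + 1763)/1450 = 964/3 - 1/1450*1770 = 964/3 - 177/145 = 139249/435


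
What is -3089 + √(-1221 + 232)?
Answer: -3089 + I*√989 ≈ -3089.0 + 31.448*I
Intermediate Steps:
-3089 + √(-1221 + 232) = -3089 + √(-989) = -3089 + I*√989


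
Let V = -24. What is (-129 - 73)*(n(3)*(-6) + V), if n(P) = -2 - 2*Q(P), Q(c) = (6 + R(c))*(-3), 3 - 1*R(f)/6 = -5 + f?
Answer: 264216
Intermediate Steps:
R(f) = 48 - 6*f (R(f) = 18 - 6*(-5 + f) = 18 + (30 - 6*f) = 48 - 6*f)
Q(c) = -162 + 18*c (Q(c) = (6 + (48 - 6*c))*(-3) = (54 - 6*c)*(-3) = -162 + 18*c)
n(P) = 322 - 36*P (n(P) = -2 - 2*(-162 + 18*P) = -2 + (324 - 36*P) = 322 - 36*P)
(-129 - 73)*(n(3)*(-6) + V) = (-129 - 73)*((322 - 36*3)*(-6) - 24) = -202*((322 - 108)*(-6) - 24) = -202*(214*(-6) - 24) = -202*(-1284 - 24) = -202*(-1308) = 264216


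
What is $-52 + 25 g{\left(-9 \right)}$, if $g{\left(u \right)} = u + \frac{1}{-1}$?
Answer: $-302$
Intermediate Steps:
$g{\left(u \right)} = -1 + u$ ($g{\left(u \right)} = u - 1 = -1 + u$)
$-52 + 25 g{\left(-9 \right)} = -52 + 25 \left(-1 - 9\right) = -52 + 25 \left(-10\right) = -52 - 250 = -302$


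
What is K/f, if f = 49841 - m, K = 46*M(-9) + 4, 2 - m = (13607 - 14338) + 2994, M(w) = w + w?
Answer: -412/26051 ≈ -0.015815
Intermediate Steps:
M(w) = 2*w
m = -2261 (m = 2 - ((13607 - 14338) + 2994) = 2 - (-731 + 2994) = 2 - 1*2263 = 2 - 2263 = -2261)
K = -824 (K = 46*(2*(-9)) + 4 = 46*(-18) + 4 = -828 + 4 = -824)
f = 52102 (f = 49841 - 1*(-2261) = 49841 + 2261 = 52102)
K/f = -824/52102 = -824*1/52102 = -412/26051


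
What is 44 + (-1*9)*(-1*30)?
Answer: 314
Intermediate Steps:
44 + (-1*9)*(-1*30) = 44 - 9*(-30) = 44 + 270 = 314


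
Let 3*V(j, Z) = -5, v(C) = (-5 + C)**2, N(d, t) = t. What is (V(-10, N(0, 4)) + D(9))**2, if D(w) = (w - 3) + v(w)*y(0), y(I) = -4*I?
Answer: 169/9 ≈ 18.778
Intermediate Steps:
V(j, Z) = -5/3 (V(j, Z) = (1/3)*(-5) = -5/3)
D(w) = -3 + w (D(w) = (w - 3) + (-5 + w)**2*(-4*0) = (-3 + w) + (-5 + w)**2*0 = (-3 + w) + 0 = -3 + w)
(V(-10, N(0, 4)) + D(9))**2 = (-5/3 + (-3 + 9))**2 = (-5/3 + 6)**2 = (13/3)**2 = 169/9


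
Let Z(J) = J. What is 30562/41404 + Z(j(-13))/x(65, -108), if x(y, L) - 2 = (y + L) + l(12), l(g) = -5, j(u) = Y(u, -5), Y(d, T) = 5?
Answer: 149854/238073 ≈ 0.62945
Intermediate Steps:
j(u) = 5
x(y, L) = -3 + L + y (x(y, L) = 2 + ((y + L) - 5) = 2 + ((L + y) - 5) = 2 + (-5 + L + y) = -3 + L + y)
30562/41404 + Z(j(-13))/x(65, -108) = 30562/41404 + 5/(-3 - 108 + 65) = 30562*(1/41404) + 5/(-46) = 15281/20702 + 5*(-1/46) = 15281/20702 - 5/46 = 149854/238073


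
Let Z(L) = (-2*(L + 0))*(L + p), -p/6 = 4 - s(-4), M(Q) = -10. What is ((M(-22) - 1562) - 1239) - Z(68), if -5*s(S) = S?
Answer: 19129/5 ≈ 3825.8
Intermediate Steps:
s(S) = -S/5
p = -96/5 (p = -6*(4 - (-1)*(-4)/5) = -6*(4 - 1*⅘) = -6*(4 - ⅘) = -6*16/5 = -96/5 ≈ -19.200)
Z(L) = -2*L*(-96/5 + L) (Z(L) = (-2*(L + 0))*(L - 96/5) = (-2*L)*(-96/5 + L) = -2*L*(-96/5 + L))
((M(-22) - 1562) - 1239) - Z(68) = ((-10 - 1562) - 1239) - 2*68*(96 - 5*68)/5 = (-1572 - 1239) - 2*68*(96 - 340)/5 = -2811 - 2*68*(-244)/5 = -2811 - 1*(-33184/5) = -2811 + 33184/5 = 19129/5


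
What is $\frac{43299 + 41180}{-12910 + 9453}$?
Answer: $- \frac{84479}{3457} \approx -24.437$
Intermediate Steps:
$\frac{43299 + 41180}{-12910 + 9453} = \frac{84479}{-3457} = 84479 \left(- \frac{1}{3457}\right) = - \frac{84479}{3457}$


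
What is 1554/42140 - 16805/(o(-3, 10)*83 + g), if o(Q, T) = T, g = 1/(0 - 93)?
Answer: -670807953/33191270 ≈ -20.210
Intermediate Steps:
g = -1/93 (g = 1/(-93) = -1/93 ≈ -0.010753)
1554/42140 - 16805/(o(-3, 10)*83 + g) = 1554/42140 - 16805/(10*83 - 1/93) = 1554*(1/42140) - 16805/(830 - 1/93) = 111/3010 - 16805/77189/93 = 111/3010 - 16805*93/77189 = 111/3010 - 1562865/77189 = -670807953/33191270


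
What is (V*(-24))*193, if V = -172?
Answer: 796704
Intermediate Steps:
(V*(-24))*193 = -172*(-24)*193 = 4128*193 = 796704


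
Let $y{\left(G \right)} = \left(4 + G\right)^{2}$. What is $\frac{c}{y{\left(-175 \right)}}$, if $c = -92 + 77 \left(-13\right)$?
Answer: $- \frac{1093}{29241} \approx -0.037379$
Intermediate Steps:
$c = -1093$ ($c = -92 - 1001 = -1093$)
$\frac{c}{y{\left(-175 \right)}} = - \frac{1093}{\left(4 - 175\right)^{2}} = - \frac{1093}{\left(-171\right)^{2}} = - \frac{1093}{29241}$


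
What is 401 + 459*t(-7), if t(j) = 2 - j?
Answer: 4532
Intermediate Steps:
401 + 459*t(-7) = 401 + 459*(2 - 1*(-7)) = 401 + 459*(2 + 7) = 401 + 459*9 = 401 + 4131 = 4532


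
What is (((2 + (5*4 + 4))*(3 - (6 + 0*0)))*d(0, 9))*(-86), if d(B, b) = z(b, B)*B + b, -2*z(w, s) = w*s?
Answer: 60372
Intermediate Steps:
z(w, s) = -s*w/2 (z(w, s) = -w*s/2 = -s*w/2)
d(B, b) = b - b*B²/2 (d(B, b) = (-B*b/2)*B + b = -b*B²/2 + b = b - b*B²/2)
(((2 + (5*4 + 4))*(3 - (6 + 0*0)))*d(0, 9))*(-86) = (((2 + (5*4 + 4))*(3 - (6 + 0*0)))*((½)*9*(2 - 1*0²)))*(-86) = (((2 + (20 + 4))*(3 - (6 + 0)))*((½)*9*(2 - 1*0)))*(-86) = (((2 + 24)*(3 - 1*6))*((½)*9*(2 + 0)))*(-86) = ((26*(3 - 6))*((½)*9*2))*(-86) = ((26*(-3))*9)*(-86) = -78*9*(-86) = -702*(-86) = 60372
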